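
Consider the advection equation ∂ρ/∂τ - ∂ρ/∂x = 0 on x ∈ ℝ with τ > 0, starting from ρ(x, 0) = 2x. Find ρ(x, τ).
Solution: By characteristics (dx/dτ = -1), ρ(x,τ) = f(x + τ) with f = ρ(·, 0).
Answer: ρ(x, τ) = 2x + 2τ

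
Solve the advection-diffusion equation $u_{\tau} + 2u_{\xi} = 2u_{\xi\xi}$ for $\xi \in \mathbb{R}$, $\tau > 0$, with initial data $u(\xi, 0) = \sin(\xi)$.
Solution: Moving frame: $\eta = \xi - 2\tau$, $\sigma = \tau$, $u = w(\eta,\sigma)$, so $u_{\tau} = w_{\sigma} - 2w_{\eta}$ and $u_{\xi\xi} = w_{\eta\eta}$.
Hence $u_{\tau} + 2u_{\xi} = w_{\sigma}$ and the PDE becomes the heat equation $w_{\sigma} = 2w_{\eta\eta}$ on $\eta \in \mathbb{R}$.
Initial data: $w(\eta,0) = u(\eta,0) = \sin(\eta)$. Each mode $\sin(n\eta)$ decays as $e^{-2n^2\sigma}$ on $\mathbb{R}$, so $w(\eta,\sigma) = \sum c_n e^{-2n^2\sigma} \sin(n\eta)$ with $c_1=1$: $w(\eta,\sigma) = e^{-2 \sigma} \sin(\eta)$.
Substituting back: $u(\xi,\tau) = w(\xi - 2\tau, \tau)$.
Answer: $u(\xi, \tau) = - e^{-2 \tau} \sin(2 \tau - \xi)$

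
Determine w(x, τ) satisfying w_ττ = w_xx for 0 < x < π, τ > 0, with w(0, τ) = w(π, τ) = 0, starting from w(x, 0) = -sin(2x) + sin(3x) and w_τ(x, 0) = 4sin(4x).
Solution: Separating variables: w = Σ [A_n cos(ω_n τ) + B_n sin(ω_n τ)] sin(nx), ω_n = n. From ICs (B_n = velocity coefficient / ω_n): A_2=-1, A_3=1, B_4=1.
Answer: w(x, τ) = -sin(2x)cos(2τ) + sin(3x)cos(3τ) + sin(4x)sin(4τ)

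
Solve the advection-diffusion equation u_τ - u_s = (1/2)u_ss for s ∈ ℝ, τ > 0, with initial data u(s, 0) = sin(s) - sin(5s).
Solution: Change to a moving frame: let η = s + τ, σ = τ and write u(s,τ) = w(η,σ).
By the chain rule u_τ = w_σ + w_η, u_s = w_η, u_ss = w_ηη.
Then u_τ - u_s = w_σ: the advection term cancels and the PDE becomes the heat equation w_σ = (1/2)w_ηη on η ∈ ℝ.
Initial data: w(η,0) = u(η,0) = sin(η) - sin(5η).
On η ∈ ℝ each mode satisfies (sin(nη))″ = -n² sin(nη), so exp(-n²σ/2) sin(nη) solves the heat equation; by superposition w(η,σ) = Σ c_n exp(-n²σ/2) sin(nη).
Reading off the coefficients: c_1=1, c_5=-1, so w(η,σ) = exp(-σ/2)sin(η) - exp(-25σ/2)sin(5η).
Substituting back η = s + τ, σ = τ: u(s,τ) = w(s + τ, τ).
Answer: u(s, τ) = exp(-τ/2)sin(s + τ) - exp(-25τ/2)sin(5s + 5τ)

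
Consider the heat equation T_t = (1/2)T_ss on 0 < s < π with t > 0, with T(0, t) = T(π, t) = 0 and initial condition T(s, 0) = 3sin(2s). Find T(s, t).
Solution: Separating variables: T = Σ c_n exp(-n²t/2) sin(ns). From T(s,0) = 3sin(2s): c_2=3.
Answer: T(s, t) = 3exp(-2t)sin(2s)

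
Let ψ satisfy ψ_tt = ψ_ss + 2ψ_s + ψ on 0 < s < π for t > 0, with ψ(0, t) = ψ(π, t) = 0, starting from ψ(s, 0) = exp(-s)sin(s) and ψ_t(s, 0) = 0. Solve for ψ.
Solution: Substitute ψ = exp(-s)u.
Then ψ_s = exp(-s)(u_s - u), ψ_ss = exp(-s)(u_ss - 2u_s + u), ψ_tt = exp(-s)u_tt; substituting and dividing by exp(-s), the lower-order terms cancel: u_tt = u_ss (standard wave equation).
Data for u: u(s,0) = exp(s)ψ(s,0) = sin(s); u_t(s,0) = exp(s)ψ_t(s,0) = 0. The boundary conditions carry over: u(0,t) = u(π,t) = 0.
Separating variables: u = Σ [A_n cos(ω_n t) + B_n sin(ω_n t)] sin(ns), ω_n = n. From ICs: A_1=1.
So u(s,t) = sin(s)cos(t), and ψ(s,t) = exp(-s)u(s,t).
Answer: ψ(s, t) = exp(-s)sin(s)cos(t)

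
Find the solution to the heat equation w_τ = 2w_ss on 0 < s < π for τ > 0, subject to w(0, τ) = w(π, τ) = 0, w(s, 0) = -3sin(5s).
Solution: Separating variables: w = Σ c_n exp(-2n²τ) sin(ns). From w(s,0) = -3sin(5s): c_5=-3.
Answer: w(s, τ) = -3exp(-50τ)sin(5s)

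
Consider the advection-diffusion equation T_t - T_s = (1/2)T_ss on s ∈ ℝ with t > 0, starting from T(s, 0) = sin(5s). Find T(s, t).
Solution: Moving frame: η = s + t, σ = t, T = u(η,σ), so T_t = u_σ + u_η and T_ss = u_ηη.
Hence T_t - T_s = u_σ and the PDE becomes the heat equation u_σ = (1/2)u_ηη on η ∈ ℝ.
Initial data: u(η,0) = T(η,0) = sin(5η). Each mode sin(nη) decays as exp(-n²σ/2) on ℝ, so u(η,σ) = Σ c_n exp(-n²σ/2) sin(nη) with c_5=1: u(η,σ) = exp(-25σ/2)sin(5η).
Substituting back: T(s,t) = u(s + t, t).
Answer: T(s, t) = exp(-25t/2)sin(5s + 5t)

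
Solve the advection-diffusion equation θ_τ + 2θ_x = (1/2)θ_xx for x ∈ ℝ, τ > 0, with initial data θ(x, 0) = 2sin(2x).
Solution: Moving frame: η = x - 2τ, σ = τ, θ = u(η,σ), so θ_τ = u_σ - 2u_η and θ_xx = u_ηη.
Hence θ_τ + 2θ_x = u_σ and the PDE becomes the heat equation u_σ = (1/2)u_ηη on η ∈ ℝ.
Initial data: u(η,0) = θ(η,0) = 2sin(2η). Each mode sin(nη) decays as exp(-n²σ/2) on ℝ, so u(η,σ) = Σ c_n exp(-n²σ/2) sin(nη) with c_2=2: u(η,σ) = 2exp(-2σ)sin(2η).
Substituting back: θ(x,τ) = u(x - 2τ, τ).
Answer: θ(x, τ) = 2exp(-2τ)sin(2x - 4τ)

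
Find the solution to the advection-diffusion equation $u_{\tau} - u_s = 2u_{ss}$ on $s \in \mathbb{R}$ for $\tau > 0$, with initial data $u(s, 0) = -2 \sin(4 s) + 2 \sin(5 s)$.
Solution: Change to a moving frame: let $\eta = s + \tau$, $\sigma = \tau$ and write $u(s,\tau) = w(\eta,\sigma)$.
By the chain rule $u_{\tau} = w_{\sigma} + w_{\eta}$, $u_s = w_{\eta}$, $u_{ss} = w_{\eta\eta}$.
Then $u_{\tau} - u_s = w_{\sigma}$: the advection term cancels and the PDE becomes the heat equation $w_{\sigma} = 2w_{\eta\eta}$ on $\eta \in \mathbb{R}$.
Initial data: $w(\eta,0) = u(\eta,0) = -2 \sin(4 \eta) + 2 \sin(5 \eta)$.
On $\eta \in \mathbb{R}$ each mode satisfies $(\sin(n\eta))'' = -n^2 \sin(n\eta)$, so $e^{-2n^2\sigma} \sin(n\eta)$ solves the heat equation; by superposition $w(\eta,\sigma) = \sum c_n e^{-2n^2\sigma} \sin(n\eta)$.
Reading off the coefficients: $c_4=-2, c_5=2$, so $w(\eta,\sigma) = -2 e^{-32 \sigma} \sin(4 \eta) + 2 e^{-50 \sigma} \sin(5 \eta)$.
Substituting back $\eta = s + \tau$, $\sigma = \tau$: $u(s,\tau) = w(s + \tau, \tau)$.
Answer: $u(s, \tau) = -2 e^{-32 \tau} \sin(4 \tau + 4 s) + 2 e^{-50 \tau} \sin(5 \tau + 5 s)$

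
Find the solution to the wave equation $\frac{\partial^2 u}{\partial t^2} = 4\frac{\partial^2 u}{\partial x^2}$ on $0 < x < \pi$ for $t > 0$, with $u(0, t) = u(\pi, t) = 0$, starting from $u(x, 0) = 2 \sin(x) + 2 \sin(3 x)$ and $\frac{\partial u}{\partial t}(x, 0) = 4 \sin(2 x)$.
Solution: Separating variables: $u = \sum [A_n \cos(\omega_n t) + B_n \sin(\omega_n t)] \sin(nx)$, $\omega_n = 2n$. From ICs ($B_n$ = velocity coefficient / $\omega_n$): $A_1=2, A_3=2, B_2=1$.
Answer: $u(x, t) = \sin(4 t) \sin(2 x) + 2 \sin(x) \cos(2 t) + 2 \sin(3 x) \cos(6 t)$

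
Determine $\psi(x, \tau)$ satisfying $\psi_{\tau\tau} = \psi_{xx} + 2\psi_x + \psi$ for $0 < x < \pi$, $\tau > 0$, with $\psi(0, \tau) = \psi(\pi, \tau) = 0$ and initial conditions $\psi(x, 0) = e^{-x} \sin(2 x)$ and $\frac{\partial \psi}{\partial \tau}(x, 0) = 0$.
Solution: Substitute $\psi = e^{-x}u$.
Then $\psi_x = e^{-x}(u_x - u)$, $\psi_{xx} = e^{-x}(u_{xx} - 2u_x + u)$, $\psi_{\tau\tau} = e^{-x}u_{\tau\tau}$; substituting and dividing by $e^{-x}$, the lower-order terms cancel: $u_{\tau\tau} = u_{xx}$ (standard wave equation).
Data for $u$: $u(x,0) = e^{x}\psi(x,0) = \sin(2 x)$; $u_{\tau}(x,0) = e^{x}\psi_{\tau}(x,0) = 0$. The boundary conditions carry over: $u(0,\tau) = u(\pi,\tau) = 0$.
Separating variables: $u = \sum [A_n \cos(\omega_n \tau) + B_n \sin(\omega_n \tau)] \sin(nx)$, $\omega_n = n$. From ICs: $A_2=1$.
So $u(x,\tau) = \sin(2 x) \cos(2 \tau)$, and $\psi(x,\tau) = e^{-x}u(x,\tau)$.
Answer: $\psi(x, \tau) = e^{-x} \sin(2 x) \cos(2 \tau)$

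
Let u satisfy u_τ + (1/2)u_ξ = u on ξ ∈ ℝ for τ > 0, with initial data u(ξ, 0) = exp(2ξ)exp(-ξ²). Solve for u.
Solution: Substitute u = exp(2ξ)w, i.e. w = exp(-2ξ)u.
By the product rule, u_ξ = exp(2ξ)(w_ξ + 2w), u_τ = exp(2ξ)w_τ.
Substituting into the PDE and dividing by exp(2ξ): w_τ + (1/2)(w_ξ + 2w) = w.
The lower-order terms cancel, leaving the standard advection equation w_τ + (1/2)w_ξ = 0.
Initial data for w: w(ξ,0) = exp(-2ξ)u(ξ,0) = exp(-ξ²).
Solve for w:
  By method of characteristics (waves move right with speed 1/2):
  Along characteristics ξ - (1/2)τ = const, w is constant, so w(ξ,τ) = f(ξ - (1/2)τ) with f = w(·, 0).
Hence w(ξ,τ) = exp(-(ξ - τ/2)²).
Transform back: u(ξ,τ) = exp(2ξ)w(ξ,τ).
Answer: u(ξ, τ) = exp(2ξ)exp(-(ξ - τ/2)²)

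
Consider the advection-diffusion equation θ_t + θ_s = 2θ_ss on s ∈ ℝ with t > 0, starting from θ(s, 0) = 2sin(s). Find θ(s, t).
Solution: Moving frame: η = s - t, σ = t, θ = u(η,σ), so θ_t = u_σ - u_η and θ_ss = u_ηη.
Hence θ_t + θ_s = u_σ and the PDE becomes the heat equation u_σ = 2u_ηη on η ∈ ℝ.
Initial data: u(η,0) = θ(η,0) = 2sin(η). Each mode sin(nη) decays as exp(-2n²σ) on ℝ, so u(η,σ) = Σ c_n exp(-2n²σ) sin(nη) with c_1=2: u(η,σ) = 2exp(-2σ)sin(η).
Substituting back: θ(s,t) = u(s - t, t).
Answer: θ(s, t) = 2exp(-2t)sin(s - t)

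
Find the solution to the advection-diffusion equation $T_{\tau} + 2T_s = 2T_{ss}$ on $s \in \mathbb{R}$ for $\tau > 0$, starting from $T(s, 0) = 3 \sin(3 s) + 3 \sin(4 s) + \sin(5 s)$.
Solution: Change to a moving frame: let $\eta = s - 2\tau$, $\sigma = \tau$ and write $T(s,\tau) = u(\eta,\sigma)$.
By the chain rule $T_{\tau} = u_{\sigma} - 2u_{\eta}$, $T_s = u_{\eta}$, $T_{ss} = u_{\eta\eta}$.
Then $T_{\tau} + 2T_s = u_{\sigma}$: the advection term cancels and the PDE becomes the heat equation $u_{\sigma} = 2u_{\eta\eta}$ on $\eta \in \mathbb{R}$.
Initial data: $u(\eta,0) = T(\eta,0) = 3 \sin(3 \eta) + 3 \sin(4 \eta) + \sin(5 \eta)$.
On $\eta \in \mathbb{R}$ each mode satisfies $(\sin(n\eta))'' = -n^2 \sin(n\eta)$, so $e^{-2n^2\sigma} \sin(n\eta)$ solves the heat equation; by superposition $u(\eta,\sigma) = \sum c_n e^{-2n^2\sigma} \sin(n\eta)$.
Reading off the coefficients: $c_3=3, c_4=3, c_5=1$, so $u(\eta,\sigma) = 3 e^{-18 \sigma} \sin(3 \eta) + 3 e^{-32 \sigma} \sin(4 \eta) + e^{-50 \sigma} \sin(5 \eta)$.
Substituting back $\eta = s - 2\tau$, $\sigma = \tau$: $T(s,\tau) = u(s - 2\tau, \tau)$.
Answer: $T(s, \tau) = -3 e^{-18 \tau} \sin(6 \tau - 3 s) - 3 e^{-32 \tau} \sin(8 \tau - 4 s) -  e^{-50 \tau} \sin(10 \tau - 5 s)$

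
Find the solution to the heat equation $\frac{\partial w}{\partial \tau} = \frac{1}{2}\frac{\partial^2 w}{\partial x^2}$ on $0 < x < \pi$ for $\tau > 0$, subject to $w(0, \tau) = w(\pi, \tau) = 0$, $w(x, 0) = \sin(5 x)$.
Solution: Separating variables: $w = \sum c_n e^{-n^2\tau/2} \sin(nx)$. From $w(x,0) = \sin(5 x)$: $c_5=1$.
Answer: $w(x, \tau) = e^{-25 \tau/2} \sin(5 x)$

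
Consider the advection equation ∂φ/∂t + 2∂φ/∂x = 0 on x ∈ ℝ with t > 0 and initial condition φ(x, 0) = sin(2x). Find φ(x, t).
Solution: By method of characteristics (waves move right with speed 2):
Along characteristics x - 2t = const, φ is constant, so φ(x,t) = f(x - 2t) with f = φ(·, 0).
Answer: φ(x, t) = -sin(4t - 2x)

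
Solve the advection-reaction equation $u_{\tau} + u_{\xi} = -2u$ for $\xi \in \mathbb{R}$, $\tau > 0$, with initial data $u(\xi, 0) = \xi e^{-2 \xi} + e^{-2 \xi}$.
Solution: Substitute $u = e^{-2\xi}w$, i.e. $w = e^{2\xi}u$.
By the product rule, $u_{\xi} = e^{-2\xi}(w_{\xi} - 2w)$, $u_{\tau} = e^{-2\xi}w_{\tau}$.
Substituting into the PDE and dividing by $e^{-2\xi}$: $w_{\tau} + (w_{\xi} - 2w) = -2w$.
The lower-order terms cancel, leaving the standard advection equation $w_{\tau} + w_{\xi} = 0$.
Initial data for $w$: $w(\xi,0) = e^{2\xi}u(\xi,0) = \xi + 1$.
Solve for $w$:
  By method of characteristics (waves move right with speed 1):
  Along characteristics $\xi - \tau =$ const, $w$ is constant, so $w(\xi,\tau) = f(\xi - \tau)$ with $f = w( \cdot , 0)$.
Hence $w(\xi,\tau) = \xi - \tau + 1$.
Transform back: $u(\xi,\tau) = e^{-2\xi}w(\xi,\tau)$.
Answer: $u(\xi, \tau) = - \tau e^{-2 \xi} + \xi e^{-2 \xi} + e^{-2 \xi}$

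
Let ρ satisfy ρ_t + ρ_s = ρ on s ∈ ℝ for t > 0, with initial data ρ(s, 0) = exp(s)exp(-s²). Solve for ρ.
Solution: Substitute ρ = exp(s)u, i.e. u = exp(-s)ρ.
By the product rule, ρ_s = exp(s)(u_s + u), ρ_t = exp(s)u_t.
Substituting into the PDE and dividing by exp(s): u_t + (u_s + u) = u.
The lower-order terms cancel, leaving the standard advection equation u_t + u_s = 0.
Initial data for u: u(s,0) = exp(-s)ρ(s,0) = exp(-s²).
Solve for u:
  By method of characteristics (waves move right with speed 1):
  Along characteristics s - t = const, u is constant, so u(s,t) = f(s - t) with f = u(·, 0).
Hence u(s,t) = exp(-(s - t)²).
Transform back: ρ(s,t) = exp(s)u(s,t).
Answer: ρ(s, t) = exp(s)exp(-(s - t)²)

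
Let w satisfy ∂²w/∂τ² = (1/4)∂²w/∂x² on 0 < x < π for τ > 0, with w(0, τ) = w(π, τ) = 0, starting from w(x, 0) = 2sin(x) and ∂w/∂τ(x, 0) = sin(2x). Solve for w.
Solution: Separating variables: w = Σ [A_n cos(ω_n τ) + B_n sin(ω_n τ)] sin(nx), ω_n = n/2. From ICs (B_n = velocity coefficient / ω_n): A_1=2, B_2=1.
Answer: w(x, τ) = 2sin(x)cos(τ/2) + sin(2x)sin(τ)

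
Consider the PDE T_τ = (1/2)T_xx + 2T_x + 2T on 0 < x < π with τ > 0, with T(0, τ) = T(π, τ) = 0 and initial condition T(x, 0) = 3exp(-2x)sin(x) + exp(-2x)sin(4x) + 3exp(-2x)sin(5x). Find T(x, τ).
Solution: Substitute T = exp(-2x)u, i.e. u = exp(2x)T.
By the product rule, T_x = exp(-2x)(u_x - 2u), T_xx = exp(-2x)(u_xx - 4u_x + 4u), T_τ = exp(-2x)u_τ.
Substituting into the PDE and dividing by exp(-2x): u_τ = (1/2)(u_xx - 4u_x + 4u) + 2(u_x - 2u) + 2u.
The lower-order terms cancel, leaving the standard heat equation u_τ = (1/2)u_xx.
Initial data for u: u(x,0) = exp(2x)T(x,0) = 3sin(x) + sin(4x) + 3sin(5x). The boundary conditions carry over: u(0,τ) = u(π,τ) = 0.
Solve for u:
  Using separation of variables u = X(x)G(τ):
  Eigenfunctions: sin(nx), n = 1, 2, 3, ...
  General solution: u(x, τ) = Σ c_n sin(nx) exp(-n² τ/2)
  Matching u(x,0) = 3sin(x) + sin(4x) + 3sin(5x) term by term: c_1=3, c_4=1, c_5=3.
Hence u(x,τ) = exp(-8τ)sin(4x) + 3exp(-τ/2)sin(x) + 3exp(-25τ/2)sin(5x).
Transform back: T(x,τ) = exp(-2x)u(x,τ).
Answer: T(x, τ) = exp(-2x)exp(-8τ)sin(4x) + 3exp(-2x)exp(-τ/2)sin(x) + 3exp(-2x)exp(-25τ/2)sin(5x)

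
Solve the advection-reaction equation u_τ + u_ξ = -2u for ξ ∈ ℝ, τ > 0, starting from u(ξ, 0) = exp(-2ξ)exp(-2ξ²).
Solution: Substitute u = exp(-2ξ)w, i.e. w = exp(2ξ)u.
By the product rule, u_ξ = exp(-2ξ)(w_ξ - 2w), u_τ = exp(-2ξ)w_τ.
Substituting into the PDE and dividing by exp(-2ξ): w_τ + (w_ξ - 2w) = -2w.
The lower-order terms cancel, leaving the standard advection equation w_τ + w_ξ = 0.
Initial data for w: w(ξ,0) = exp(2ξ)u(ξ,0) = exp(-2ξ²).
Solve for w:
  By method of characteristics (waves move right with speed 1):
  Along characteristics ξ - τ = const, w is constant, so w(ξ,τ) = f(ξ - τ) with f = w(·, 0).
Hence w(ξ,τ) = exp(-2(ξ - τ)²).
Transform back: u(ξ,τ) = exp(-2ξ)w(ξ,τ).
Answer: u(ξ, τ) = exp(-2ξ)exp(-2(ξ - τ)²)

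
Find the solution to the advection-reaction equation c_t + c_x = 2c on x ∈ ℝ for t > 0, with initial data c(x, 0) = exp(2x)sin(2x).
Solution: Substitute c = exp(2x)u.
Then c_x = exp(2x)(u_x + 2u), c_t = exp(2x)u_t; substituting and dividing by exp(2x), the lower-order terms cancel: u_t + u_x = 0 (standard advection equation).
Data for u: u(x,0) = exp(-2x)c(x,0) = sin(2x).
By characteristics (dx/dt = 1), u(x,t) = f(x - t) with f = u(·, 0).
So u(x,t) = -sin(2t - 2x), and c(x,t) = exp(2x)u(x,t).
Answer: c(x, t) = -exp(2x)sin(2t - 2x)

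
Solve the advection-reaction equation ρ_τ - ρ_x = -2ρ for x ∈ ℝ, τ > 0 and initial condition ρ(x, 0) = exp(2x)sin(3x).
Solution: Substitute ρ = exp(2x)u, i.e. u = exp(-2x)ρ.
By the product rule, ρ_x = exp(2x)(u_x + 2u), ρ_τ = exp(2x)u_τ.
Substituting into the PDE and dividing by exp(2x): u_τ - (u_x + 2u) = -2u.
The lower-order terms cancel, leaving the standard advection equation u_τ - u_x = 0.
Initial data for u: u(x,0) = exp(-2x)ρ(x,0) = sin(3x).
Solve for u:
  By method of characteristics (waves move left with speed 1):
  Along characteristics x + τ = const, u is constant, so u(x,τ) = f(x + τ) with f = u(·, 0).
Hence u(x,τ) = sin(3x + 3τ).
Transform back: ρ(x,τ) = exp(2x)u(x,τ).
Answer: ρ(x, τ) = exp(2x)sin(3x + 3τ)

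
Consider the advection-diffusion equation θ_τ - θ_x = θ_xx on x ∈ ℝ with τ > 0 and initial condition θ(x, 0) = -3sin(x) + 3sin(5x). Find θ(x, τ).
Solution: Change to a moving frame: let η = x + τ, σ = τ and write θ(x,τ) = u(η,σ).
By the chain rule θ_τ = u_σ + u_η, θ_x = u_η, θ_xx = u_ηη.
Then θ_τ - θ_x = u_σ: the advection term cancels and the PDE becomes the heat equation u_σ = u_ηη on η ∈ ℝ.
Initial data: u(η,0) = θ(η,0) = -3sin(η) + 3sin(5η).
On η ∈ ℝ each mode satisfies (sin(nη))″ = -n² sin(nη), so exp(-n²σ) sin(nη) solves the heat equation; by superposition u(η,σ) = Σ c_n exp(-n²σ) sin(nη).
Reading off the coefficients: c_1=-3, c_5=3, so u(η,σ) = -3exp(-σ)sin(η) + 3exp(-25σ)sin(5η).
Substituting back η = x + τ, σ = τ: θ(x,τ) = u(x + τ, τ).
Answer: θ(x, τ) = -3exp(-τ)sin(x + τ) + 3exp(-25τ)sin(5x + 5τ)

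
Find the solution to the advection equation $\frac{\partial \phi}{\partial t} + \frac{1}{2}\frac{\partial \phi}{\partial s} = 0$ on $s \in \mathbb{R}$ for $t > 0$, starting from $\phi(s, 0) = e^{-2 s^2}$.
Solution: By characteristics ($ds/dt = 1/2$), $\phi(s,t) = f(s - \frac{1}{2}t)$ with $f = \phi( \cdot , 0)$.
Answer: $\phi(s, t) = e^{-2 (s - t/2)^2}$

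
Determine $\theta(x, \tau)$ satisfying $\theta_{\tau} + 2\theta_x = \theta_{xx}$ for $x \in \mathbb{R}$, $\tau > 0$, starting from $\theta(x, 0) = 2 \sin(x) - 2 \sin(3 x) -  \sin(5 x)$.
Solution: Change to a moving frame: let $\eta = x - 2\tau$, $\sigma = \tau$ and write $\theta(x,\tau) = u(\eta,\sigma)$.
By the chain rule $\theta_{\tau} = u_{\sigma} - 2u_{\eta}$, $\theta_x = u_{\eta}$, $\theta_{xx} = u_{\eta\eta}$.
Then $\theta_{\tau} + 2\theta_x = u_{\sigma}$: the advection term cancels and the PDE becomes the heat equation $u_{\sigma} = u_{\eta\eta}$ on $\eta \in \mathbb{R}$.
Initial data: $u(\eta,0) = \theta(\eta,0) = 2 \sin(\eta) - 2 \sin(3 \eta) - \sin(5 \eta)$.
On $\eta \in \mathbb{R}$ each mode satisfies $(\sin(n\eta))'' = -n^2 \sin(n\eta)$, so $e^{-n^2\sigma} \sin(n\eta)$ solves the heat equation; by superposition $u(\eta,\sigma) = \sum c_n e^{-n^2\sigma} \sin(n\eta)$.
Reading off the coefficients: $c_1=2, c_3=-2, c_5=-1$, so $u(\eta,\sigma) = 2 e^{-\sigma} \sin(\eta) - 2 e^{-9 \sigma} \sin(3 \eta) - e^{-25 \sigma} \sin(5 \eta)$.
Substituting back $\eta = x - 2\tau$, $\sigma = \tau$: $\theta(x,\tau) = u(x - 2\tau, \tau)$.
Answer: $\theta(x, \tau) = -2 e^{-\tau} \sin(2 \tau - x) + 2 e^{-9 \tau} \sin(6 \tau - 3 x) + e^{-25 \tau} \sin(10 \tau - 5 x)$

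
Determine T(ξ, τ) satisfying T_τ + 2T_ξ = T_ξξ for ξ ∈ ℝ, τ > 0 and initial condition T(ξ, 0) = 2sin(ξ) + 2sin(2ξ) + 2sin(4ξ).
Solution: Moving frame: η = ξ - 2τ, σ = τ, T = u(η,σ), so T_τ = u_σ - 2u_η and T_ξξ = u_ηη.
Hence T_τ + 2T_ξ = u_σ and the PDE becomes the heat equation u_σ = u_ηη on η ∈ ℝ.
Initial data: u(η,0) = T(η,0) = 2sin(η) + 2sin(2η) + 2sin(4η). Each mode sin(nη) decays as exp(-n²σ) on ℝ, so u(η,σ) = Σ c_n exp(-n²σ) sin(nη) with c_1=2, c_2=2, c_4=2: u(η,σ) = 2exp(-σ)sin(η) + 2exp(-4σ)sin(2η) + 2exp(-16σ)sin(4η).
Substituting back: T(ξ,τ) = u(ξ - 2τ, τ).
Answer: T(ξ, τ) = 2exp(-τ)sin(ξ - 2τ) + 2exp(-4τ)sin(2ξ - 4τ) + 2exp(-16τ)sin(4ξ - 8τ)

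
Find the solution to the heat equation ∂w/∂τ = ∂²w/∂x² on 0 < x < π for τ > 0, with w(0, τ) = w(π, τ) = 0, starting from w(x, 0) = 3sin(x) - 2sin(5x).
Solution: Using separation of variables w = X(x)T(τ):
Eigenfunctions: sin(nx), n = 1, 2, 3, ...
General solution: w(x, τ) = Σ c_n sin(nx) exp(-n² τ)
Matching w(x,0) = 3sin(x) - 2sin(5x) term by term: c_1=3, c_5=-2.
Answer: w(x, τ) = 3exp(-τ)sin(x) - 2exp(-25τ)sin(5x)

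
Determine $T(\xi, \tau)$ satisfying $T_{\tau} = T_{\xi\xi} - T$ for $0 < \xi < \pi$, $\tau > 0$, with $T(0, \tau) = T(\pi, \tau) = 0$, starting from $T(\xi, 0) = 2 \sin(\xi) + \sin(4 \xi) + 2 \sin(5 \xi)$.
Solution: Substitute $T = e^{-\tau}u$.
Then $T_{\tau} = e^{-\tau}(u_{\tau} - u)$, $T_{\xi\xi} = e^{-\tau}u_{\xi\xi}$; substituting and dividing by $e^{-\tau}$, the lower-order terms cancel: $u_{\tau} = u_{\xi\xi}$ (standard heat equation).
Data for $u$: $u(\xi,0) = T(\xi,0) = 2 \sin(\xi) + \sin(4 \xi) + 2 \sin(5 \xi)$. The boundary conditions carry over: $u(0,\tau) = u(\pi,\tau) = 0$.
Separating variables: $u = \sum c_n e^{-n^2\tau} \sin(n\xi)$. From $u(\xi,0) = 2 \sin(\xi) + \sin(4 \xi) + 2 \sin(5 \xi)$: $c_1=2, c_4=1, c_5=2$.
So $u(\xi,\tau) = 2 e^{-\tau} \sin(\xi) + e^{-16 \tau} \sin(4 \xi) + 2 e^{-25 \tau} \sin(5 \xi)$, and $T(\xi,\tau) = e^{-\tau}u(\xi,\tau)$.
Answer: $T(\xi, \tau) = 2 e^{-2 \tau} \sin(\xi) + e^{-17 \tau} \sin(4 \xi) + 2 e^{-26 \tau} \sin(5 \xi)$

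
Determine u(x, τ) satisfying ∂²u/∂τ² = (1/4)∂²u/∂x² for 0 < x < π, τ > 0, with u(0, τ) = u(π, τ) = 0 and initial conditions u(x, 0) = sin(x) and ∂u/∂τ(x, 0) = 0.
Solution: Using separation of variables u = X(x)T(τ):
Eigenfunctions: sin(nx), n = 1, 2, 3, ...
General solution: u(x, τ) = Σ [A_n cos(n τ/2) + B_n sin(n τ/2)] sin(nx)
From u(x,0) = sin(x): A_1=1. From u_τ(x,0) = 0: all B_n = 0.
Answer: u(x, τ) = sin(x)cos(τ/2)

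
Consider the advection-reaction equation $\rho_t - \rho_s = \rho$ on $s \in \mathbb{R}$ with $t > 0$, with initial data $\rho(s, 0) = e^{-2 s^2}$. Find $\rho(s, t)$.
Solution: Substitute $\rho = e^{t}u$, i.e. $u = e^{-t}\rho$.
By the product rule, $\rho_t = e^{t}(u_t + u)$, $\rho_s = e^{t}u_s$.
Substituting into the PDE and dividing by $e^{t}$: $u_t + u - u_s = u$.
The lower-order terms cancel, leaving the standard advection equation $u_t - u_s = 0$.
Initial data for $u$: $u(s,0) = \rho(s,0) = e^{-2 s^2}$.
Solve for $u$:
  By method of characteristics (waves move left with speed 1):
  Along characteristics $s + t =$ const, $u$ is constant, so $u(s,t) = f(s + t)$ with $f = u( \cdot , 0)$.
Hence $u(s,t) = e^{-2 (s + t)^2}$.
Transform back: $\rho(s,t) = e^{t}u(s,t)$.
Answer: $\rho(s, t) = e^{t} e^{-2 (s + t)^2}$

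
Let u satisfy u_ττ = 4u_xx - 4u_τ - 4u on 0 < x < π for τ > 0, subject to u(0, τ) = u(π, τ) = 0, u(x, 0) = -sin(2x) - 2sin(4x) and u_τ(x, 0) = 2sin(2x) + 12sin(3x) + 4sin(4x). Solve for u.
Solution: Substitute u = exp(-2τ)w, i.e. w = exp(2τ)u.
By the product rule, u_τ = exp(-2τ)(w_τ - 2w), u_ττ = exp(-2τ)(w_ττ - 4w_τ + 4w), u_xx = exp(-2τ)w_xx.
Substituting into the PDE and dividing by exp(-2τ): w_ττ - 4w_τ + 4w = 4w_xx - 4(w_τ - 2w) - 4w.
The lower-order terms cancel, leaving the standard wave equation w_ττ = 4w_xx.
Initial data for w: w(x,0) = u(x,0) = -sin(2x) - 2sin(4x); w_τ(x,0) = u_τ(x,0) + 2u(x,0) = 12sin(3x). The boundary conditions carry over: w(0,τ) = w(π,τ) = 0.
Solve for w:
  Using separation of variables w = X(x)T(τ):
  Eigenfunctions: sin(nx), n = 1, 2, 3, ...
  General solution: w(x, τ) = Σ [A_n cos(2n τ) + B_n sin(2n τ)] sin(nx)
  From w(x,0) = -sin(2x) - 2sin(4x): A_2=-1, A_4=-2. From w_τ(x,0) = 12sin(3x), using w_τ(x,0) = Σ ω_n B_n sin(nx) with ω_n = 2n: B_3 = 12/6 = 2.
Hence w(x,τ) = -sin(2x)cos(4τ) + 2sin(3x)sin(6τ) - 2sin(4x)cos(8τ).
Transform back: u(x,τ) = exp(-2τ)w(x,τ).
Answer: u(x, τ) = -exp(-2τ)sin(2x)cos(4τ) + 2exp(-2τ)sin(3x)sin(6τ) - 2exp(-2τ)sin(4x)cos(8τ)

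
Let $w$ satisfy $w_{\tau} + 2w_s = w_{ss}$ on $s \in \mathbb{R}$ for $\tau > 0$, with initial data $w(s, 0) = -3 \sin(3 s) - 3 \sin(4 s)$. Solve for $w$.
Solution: Change to a moving frame: let $\eta = s - 2\tau$, $\sigma = \tau$ and write $w(s,\tau) = u(\eta,\sigma)$.
By the chain rule $w_{\tau} = u_{\sigma} - 2u_{\eta}$, $w_s = u_{\eta}$, $w_{ss} = u_{\eta\eta}$.
Then $w_{\tau} + 2w_s = u_{\sigma}$: the advection term cancels and the PDE becomes the heat equation $u_{\sigma} = u_{\eta\eta}$ on $\eta \in \mathbb{R}$.
Initial data: $u(\eta,0) = w(\eta,0) = -3 \sin(3 \eta) - 3 \sin(4 \eta)$.
On $\eta \in \mathbb{R}$ each mode satisfies $(\sin(n\eta))'' = -n^2 \sin(n\eta)$, so $e^{-n^2\sigma} \sin(n\eta)$ solves the heat equation; by superposition $u(\eta,\sigma) = \sum c_n e^{-n^2\sigma} \sin(n\eta)$.
Reading off the coefficients: $c_3=-3, c_4=-3$, so $u(\eta,\sigma) = -3 e^{-9 \sigma} \sin(3 \eta) - 3 e^{-16 \sigma} \sin(4 \eta)$.
Substituting back $\eta = s - 2\tau$, $\sigma = \tau$: $w(s,\tau) = u(s - 2\tau, \tau)$.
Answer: $w(s, \tau) = 3 e^{-9 \tau} \sin(6 \tau - 3 s) + 3 e^{-16 \tau} \sin(8 \tau - 4 s)$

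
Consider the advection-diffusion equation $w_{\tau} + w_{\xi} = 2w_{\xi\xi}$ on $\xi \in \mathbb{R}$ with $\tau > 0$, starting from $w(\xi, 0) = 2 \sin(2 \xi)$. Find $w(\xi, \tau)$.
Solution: Moving frame: $\eta = \xi - \tau$, $\sigma = \tau$, $w = u(\eta,\sigma)$, so $w_{\tau} = u_{\sigma} - u_{\eta}$ and $w_{\xi\xi} = u_{\eta\eta}$.
Hence $w_{\tau} + w_{\xi} = u_{\sigma}$ and the PDE becomes the heat equation $u_{\sigma} = 2u_{\eta\eta}$ on $\eta \in \mathbb{R}$.
Initial data: $u(\eta,0) = w(\eta,0) = 2 \sin(2 \eta)$. Each mode $\sin(n\eta)$ decays as $e^{-2n^2\sigma}$ on $\mathbb{R}$, so $u(\eta,\sigma) = \sum c_n e^{-2n^2\sigma} \sin(n\eta)$ with $c_2=2$: $u(\eta,\sigma) = 2 e^{-8 \sigma} \sin(2 \eta)$.
Substituting back: $w(\xi,\tau) = u(\xi - \tau, \tau)$.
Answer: $w(\xi, \tau) = -2 e^{-8 \tau} \sin(2 \tau - 2 \xi)$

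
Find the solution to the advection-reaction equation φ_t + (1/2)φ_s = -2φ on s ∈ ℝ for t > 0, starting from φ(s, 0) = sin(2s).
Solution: Substitute φ = exp(-2t)u, i.e. u = exp(2t)φ.
By the product rule, φ_t = exp(-2t)(u_t - 2u), φ_s = exp(-2t)u_s.
Substituting into the PDE and dividing by exp(-2t): u_t - 2u + (1/2)u_s = -2u.
The lower-order terms cancel, leaving the standard advection equation u_t + (1/2)u_s = 0.
Initial data for u: u(s,0) = φ(s,0) = sin(2s).
Solve for u:
  By method of characteristics (waves move right with speed 1/2):
  Along characteristics s - (1/2)t = const, u is constant, so u(s,t) = f(s - (1/2)t) with f = u(·, 0).
Hence u(s,t) = sin(2s - t).
Transform back: φ(s,t) = exp(-2t)u(s,t).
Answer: φ(s, t) = exp(-2t)sin(2s - t)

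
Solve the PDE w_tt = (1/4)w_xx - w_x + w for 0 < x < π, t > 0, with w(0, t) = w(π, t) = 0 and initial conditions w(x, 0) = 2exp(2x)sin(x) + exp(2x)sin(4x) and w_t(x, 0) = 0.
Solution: Substitute w = exp(2x)u, i.e. u = exp(-2x)w.
By the product rule, w_x = exp(2x)(u_x + 2u), w_xx = exp(2x)(u_xx + 4u_x + 4u), w_tt = exp(2x)u_tt.
Substituting into the PDE and dividing by exp(2x): u_tt = (1/4)(u_xx + 4u_x + 4u) - (u_x + 2u) + u.
The lower-order terms cancel, leaving the standard wave equation u_tt = (1/4)u_xx.
Initial data for u: u(x,0) = exp(-2x)w(x,0) = 2sin(x) + sin(4x); u_t(x,0) = exp(-2x)w_t(x,0) = 0. The boundary conditions carry over: u(0,t) = u(π,t) = 0.
Solve for u:
  Using separation of variables u = X(x)T(t):
  Eigenfunctions: sin(nx), n = 1, 2, 3, ...
  General solution: u(x, t) = Σ [A_n cos(n t/2) + B_n sin(n t/2)] sin(nx)
  From u(x,0) = 2sin(x) + sin(4x): A_1=2, A_4=1. From u_t(x,0) = 0: all B_n = 0.
Hence u(x,t) = 2sin(x)cos(t/2) + sin(4x)cos(2t).
Transform back: w(x,t) = exp(2x)u(x,t).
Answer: w(x, t) = 2exp(2x)sin(x)cos(t/2) + exp(2x)sin(4x)cos(2t)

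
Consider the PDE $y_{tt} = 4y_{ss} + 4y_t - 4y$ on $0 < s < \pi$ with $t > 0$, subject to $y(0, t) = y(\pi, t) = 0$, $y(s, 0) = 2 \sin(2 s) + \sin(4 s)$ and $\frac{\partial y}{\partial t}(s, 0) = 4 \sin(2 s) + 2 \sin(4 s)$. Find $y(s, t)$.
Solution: Substitute $y = e^{2t}u$.
Then $y_t = e^{2t}(u_t + 2u)$, $y_{tt} = e^{2t}(u_{tt} + 4u_t + 4u)$, $y_{ss} = e^{2t}u_{ss}$; substituting and dividing by $e^{2t}$, the lower-order terms cancel: $u_{tt} = 4u_{ss}$ (standard wave equation).
Data for $u$: $u(s,0) = y(s,0) = 2 \sin(2 s) + \sin(4 s)$; $u_t(s,0) = y_t(s,0) - 2y(s,0) = 0$. The boundary conditions carry over: $u(0,t) = u(\pi,t) = 0$.
Separating variables: $u = \sum [A_n \cos(\omega_n t) + B_n \sin(\omega_n t)] \sin(ns)$, $\omega_n = 2n$. From ICs: $A_2=2, A_4=1$.
So $u(s,t) = 2 \sin(2 s) \cos(4 t) + \sin(4 s) \cos(8 t)$, and $y(s,t) = e^{2t}u(s,t)$.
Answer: $y(s, t) = 2 e^{2 t} \sin(2 s) \cos(4 t) + e^{2 t} \sin(4 s) \cos(8 t)$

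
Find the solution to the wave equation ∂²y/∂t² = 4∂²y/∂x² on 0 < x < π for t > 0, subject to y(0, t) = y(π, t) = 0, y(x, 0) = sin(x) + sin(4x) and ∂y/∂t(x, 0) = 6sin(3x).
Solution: Using separation of variables y = X(x)T(t):
Eigenfunctions: sin(nx), n = 1, 2, 3, ...
General solution: y(x, t) = Σ [A_n cos(2n t) + B_n sin(2n t)] sin(nx)
From y(x,0) = sin(x) + sin(4x): A_1=1, A_4=1. From y_t(x,0) = 6sin(3x), using y_t(x,0) = Σ ω_n B_n sin(nx) with ω_n = 2n: B_3 = 6/6 = 1.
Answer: y(x, t) = sin(6t)sin(3x) + sin(x)cos(2t) + sin(4x)cos(8t)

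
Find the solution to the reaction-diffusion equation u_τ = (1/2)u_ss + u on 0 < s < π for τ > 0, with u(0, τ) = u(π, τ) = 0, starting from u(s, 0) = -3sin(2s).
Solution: Substitute u = exp(τ)w.
Then u_τ = exp(τ)(w_τ + w), u_ss = exp(τ)w_ss; substituting and dividing by exp(τ), the lower-order terms cancel: w_τ = (1/2)w_ss (standard heat equation).
Data for w: w(s,0) = u(s,0) = -3sin(2s). The boundary conditions carry over: w(0,τ) = w(π,τ) = 0.
Separating variables: w = Σ c_n exp(-n²τ/2) sin(ns). From w(s,0) = -3sin(2s): c_2=-3.
So w(s,τ) = -3exp(-2τ)sin(2s), and u(s,τ) = exp(τ)w(s,τ).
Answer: u(s, τ) = -3exp(-τ)sin(2s)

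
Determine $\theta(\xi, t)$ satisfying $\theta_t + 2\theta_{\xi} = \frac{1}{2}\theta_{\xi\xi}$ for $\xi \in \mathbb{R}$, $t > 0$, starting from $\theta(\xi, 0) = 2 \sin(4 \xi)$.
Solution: Moving frame: $\eta = \xi - 2t$, $\sigma = t$, $\theta = u(\eta,\sigma)$, so $\theta_t = u_{\sigma} - 2u_{\eta}$ and $\theta_{\xi\xi} = u_{\eta\eta}$.
Hence $\theta_t + 2\theta_{\xi} = u_{\sigma}$ and the PDE becomes the heat equation $u_{\sigma} = \frac{1}{2}u_{\eta\eta}$ on $\eta \in \mathbb{R}$.
Initial data: $u(\eta,0) = \theta(\eta,0) = 2 \sin(4 \eta)$. Each mode $\sin(n\eta)$ decays as $e^{-n^2\sigma/2}$ on $\mathbb{R}$, so $u(\eta,\sigma) = \sum c_n e^{-n^2\sigma/2} \sin(n\eta)$ with $c_4=2$: $u(\eta,\sigma) = 2 e^{-8 \sigma} \sin(4 \eta)$.
Substituting back: $\theta(\xi,t) = u(\xi - 2t, t)$.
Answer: $\theta(\xi, t) = 2 e^{-8 t} \sin(4 \xi - 8 t)$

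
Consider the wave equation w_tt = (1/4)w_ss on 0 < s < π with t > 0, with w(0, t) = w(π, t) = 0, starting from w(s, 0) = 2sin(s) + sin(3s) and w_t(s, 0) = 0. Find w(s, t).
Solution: Separating variables: w = Σ [A_n cos(ω_n t) + B_n sin(ω_n t)] sin(ns), ω_n = n/2. From ICs: A_1=2, A_3=1.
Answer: w(s, t) = 2sin(s)cos(t/2) + sin(3s)cos(3t/2)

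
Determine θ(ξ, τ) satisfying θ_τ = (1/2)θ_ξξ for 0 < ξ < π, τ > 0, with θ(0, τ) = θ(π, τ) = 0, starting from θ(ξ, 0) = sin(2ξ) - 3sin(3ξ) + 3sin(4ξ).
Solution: Separating variables: θ = Σ c_n exp(-n²τ/2) sin(nξ). From θ(ξ,0) = sin(2ξ) - 3sin(3ξ) + 3sin(4ξ): c_2=1, c_3=-3, c_4=3.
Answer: θ(ξ, τ) = exp(-2τ)sin(2ξ) + 3exp(-8τ)sin(4ξ) - 3exp(-9τ/2)sin(3ξ)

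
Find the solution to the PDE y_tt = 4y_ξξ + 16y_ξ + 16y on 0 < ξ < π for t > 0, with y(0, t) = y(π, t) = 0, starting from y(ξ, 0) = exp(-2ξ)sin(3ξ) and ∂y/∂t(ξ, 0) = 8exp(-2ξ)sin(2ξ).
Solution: Substitute y = exp(-2ξ)u, i.e. u = exp(2ξ)y.
By the product rule, y_ξ = exp(-2ξ)(u_ξ - 2u), y_ξξ = exp(-2ξ)(u_ξξ - 4u_ξ + 4u), y_tt = exp(-2ξ)u_tt.
Substituting into the PDE and dividing by exp(-2ξ): u_tt = 4(u_ξξ - 4u_ξ + 4u) + 16(u_ξ - 2u) + 16u.
The lower-order terms cancel, leaving the standard wave equation u_tt = 4u_ξξ.
Initial data for u: u(ξ,0) = exp(2ξ)y(ξ,0) = sin(3ξ); u_t(ξ,0) = exp(2ξ)y_t(ξ,0) = 8sin(2ξ). The boundary conditions carry over: u(0,t) = u(π,t) = 0.
Solve for u:
  Using separation of variables u = X(ξ)T(t):
  Eigenfunctions: sin(nξ), n = 1, 2, 3, ...
  General solution: u(ξ, t) = Σ [A_n cos(2n t) + B_n sin(2n t)] sin(nξ)
  From u(ξ,0) = sin(3ξ): A_3=1. From u_t(ξ,0) = 8sin(2ξ), using u_t(ξ,0) = Σ ω_n B_n sin(nξ) with ω_n = 2n: B_2 = 8/4 = 2.
Hence u(ξ,t) = 2sin(4t)sin(2ξ) + sin(3ξ)cos(6t).
Transform back: y(ξ,t) = exp(-2ξ)u(ξ,t).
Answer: y(ξ, t) = 2exp(-2ξ)sin(4t)sin(2ξ) + exp(-2ξ)sin(3ξ)cos(6t)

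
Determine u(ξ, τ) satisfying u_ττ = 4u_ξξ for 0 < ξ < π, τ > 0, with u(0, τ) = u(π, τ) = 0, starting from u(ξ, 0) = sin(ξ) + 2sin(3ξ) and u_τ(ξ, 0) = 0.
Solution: Separating variables: u = Σ [A_n cos(ω_n τ) + B_n sin(ω_n τ)] sin(nξ), ω_n = 2n. From ICs: A_1=1, A_3=2.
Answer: u(ξ, τ) = sin(ξ)cos(2τ) + 2sin(3ξ)cos(6τ)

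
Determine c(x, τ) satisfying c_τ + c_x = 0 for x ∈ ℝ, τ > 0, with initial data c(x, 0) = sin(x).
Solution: By method of characteristics (waves move right with speed 1):
Along characteristics x - τ = const, c is constant, so c(x,τ) = f(x - τ) with f = c(·, 0).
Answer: c(x, τ) = sin(x - τ)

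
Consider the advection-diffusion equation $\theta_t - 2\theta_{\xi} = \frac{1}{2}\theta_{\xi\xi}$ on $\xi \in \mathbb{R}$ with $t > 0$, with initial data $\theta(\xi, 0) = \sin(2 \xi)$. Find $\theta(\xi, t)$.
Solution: Moving frame: $\eta = \xi + 2t$, $\sigma = t$, $\theta = u(\eta,\sigma)$, so $\theta_t = u_{\sigma} + 2u_{\eta}$ and $\theta_{\xi\xi} = u_{\eta\eta}$.
Hence $\theta_t - 2\theta_{\xi} = u_{\sigma}$ and the PDE becomes the heat equation $u_{\sigma} = \frac{1}{2}u_{\eta\eta}$ on $\eta \in \mathbb{R}$.
Initial data: $u(\eta,0) = \theta(\eta,0) = \sin(2 \eta)$. Each mode $\sin(n\eta)$ decays as $e^{-n^2\sigma/2}$ on $\mathbb{R}$, so $u(\eta,\sigma) = \sum c_n e^{-n^2\sigma/2} \sin(n\eta)$ with $c_2=1$: $u(\eta,\sigma) = e^{-2 \sigma} \sin(2 \eta)$.
Substituting back: $\theta(\xi,t) = u(\xi + 2t, t)$.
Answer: $\theta(\xi, t) = e^{-2 t} \sin(2 \xi + 4 t)$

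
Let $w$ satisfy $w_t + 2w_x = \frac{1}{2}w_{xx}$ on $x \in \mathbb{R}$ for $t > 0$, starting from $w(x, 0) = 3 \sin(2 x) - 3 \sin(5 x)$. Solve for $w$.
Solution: Change to a moving frame: let $\eta = x - 2t$, $\sigma = t$ and write $w(x,t) = u(\eta,\sigma)$.
By the chain rule $w_t = u_{\sigma} - 2u_{\eta}$, $w_x = u_{\eta}$, $w_{xx} = u_{\eta\eta}$.
Then $w_t + 2w_x = u_{\sigma}$: the advection term cancels and the PDE becomes the heat equation $u_{\sigma} = \frac{1}{2}u_{\eta\eta}$ on $\eta \in \mathbb{R}$.
Initial data: $u(\eta,0) = w(\eta,0) = 3 \sin(2 \eta) - 3 \sin(5 \eta)$.
On $\eta \in \mathbb{R}$ each mode satisfies $(\sin(n\eta))'' = -n^2 \sin(n\eta)$, so $e^{-n^2\sigma/2} \sin(n\eta)$ solves the heat equation; by superposition $u(\eta,\sigma) = \sum c_n e^{-n^2\sigma/2} \sin(n\eta)$.
Reading off the coefficients: $c_2=3, c_5=-3$, so $u(\eta,\sigma) = 3 e^{-2 \sigma} \sin(2 \eta) - 3 e^{-25 \sigma/2} \sin(5 \eta)$.
Substituting back $\eta = x - 2t$, $\sigma = t$: $w(x,t) = u(x - 2t, t)$.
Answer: $w(x, t) = -3 e^{-2 t} \sin(4 t - 2 x) + 3 e^{-25 t/2} \sin(10 t - 5 x)$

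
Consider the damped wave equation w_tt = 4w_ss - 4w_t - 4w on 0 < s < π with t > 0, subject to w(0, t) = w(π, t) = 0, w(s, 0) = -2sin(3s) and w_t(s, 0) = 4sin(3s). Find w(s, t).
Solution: Substitute w = exp(-2t)u.
Then w_t = exp(-2t)(u_t - 2u), w_tt = exp(-2t)(u_tt - 4u_t + 4u), w_ss = exp(-2t)u_ss; substituting and dividing by exp(-2t), the lower-order terms cancel: u_tt = 4u_ss (standard wave equation).
Data for u: u(s,0) = w(s,0) = -2sin(3s); u_t(s,0) = w_t(s,0) + 2w(s,0) = 0. The boundary conditions carry over: u(0,t) = u(π,t) = 0.
Separating variables: u = Σ [A_n cos(ω_n t) + B_n sin(ω_n t)] sin(ns), ω_n = 2n. From ICs: A_3=-2.
So u(s,t) = -2sin(3s)cos(6t), and w(s,t) = exp(-2t)u(s,t).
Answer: w(s, t) = -2exp(-2t)sin(3s)cos(6t)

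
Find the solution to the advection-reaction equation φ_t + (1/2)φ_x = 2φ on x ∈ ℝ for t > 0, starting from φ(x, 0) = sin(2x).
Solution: Substitute φ = exp(2t)u.
Then φ_t = exp(2t)(u_t + 2u), φ_x = exp(2t)u_x; substituting and dividing by exp(2t), the lower-order terms cancel: u_t + (1/2)u_x = 0 (standard advection equation).
Data for u: u(x,0) = φ(x,0) = sin(2x).
By characteristics (dx/dt = 1/2), u(x,t) = f(x - (1/2)t) with f = u(·, 0).
So u(x,t) = -sin(t - 2x), and φ(x,t) = exp(2t)u(x,t).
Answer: φ(x, t) = -exp(2t)sin(t - 2x)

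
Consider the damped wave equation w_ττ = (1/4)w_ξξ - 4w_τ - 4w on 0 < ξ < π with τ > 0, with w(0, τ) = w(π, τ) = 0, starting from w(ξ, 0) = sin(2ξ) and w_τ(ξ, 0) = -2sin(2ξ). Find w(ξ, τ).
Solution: Substitute w = exp(-2τ)u.
Then w_τ = exp(-2τ)(u_τ - 2u), w_ττ = exp(-2τ)(u_ττ - 4u_τ + 4u), w_ξξ = exp(-2τ)u_ξξ; substituting and dividing by exp(-2τ), the lower-order terms cancel: u_ττ = (1/4)u_ξξ (standard wave equation).
Data for u: u(ξ,0) = w(ξ,0) = sin(2ξ); u_τ(ξ,0) = w_τ(ξ,0) + 2w(ξ,0) = 0. The boundary conditions carry over: u(0,τ) = u(π,τ) = 0.
Separating variables: u = Σ [A_n cos(ω_n τ) + B_n sin(ω_n τ)] sin(nξ), ω_n = n/2. From ICs: A_2=1.
So u(ξ,τ) = sin(2ξ)cos(τ), and w(ξ,τ) = exp(-2τ)u(ξ,τ).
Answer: w(ξ, τ) = exp(-2τ)sin(2ξ)cos(τ)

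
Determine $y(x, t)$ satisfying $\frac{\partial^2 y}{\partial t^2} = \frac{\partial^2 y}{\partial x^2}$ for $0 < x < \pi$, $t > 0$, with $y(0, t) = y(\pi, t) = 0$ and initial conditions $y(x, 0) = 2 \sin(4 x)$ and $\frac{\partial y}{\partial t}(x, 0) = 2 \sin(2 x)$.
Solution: Using separation of variables $y = X(x)T(t)$:
Eigenfunctions: $\sin(nx)$, $n = 1, 2, 3, \ldots$
General solution: $y(x, t) = \sum [A_n \cos(n t) + B_n \sin(n t)] \sin(nx)$
From $y(x,0) = 2 \sin(4 x)$: $A_4=2$. From $y_t(x,0) = 2 \sin(2 x)$, using $y_t(x,0) = \sum \omega_n B_n \sin(nx)$ with $\omega_n = n$: $B_2 = 2/2 = 1$.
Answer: $y(x, t) = \sin(2 t) \sin(2 x) + 2 \sin(4 x) \cos(4 t)$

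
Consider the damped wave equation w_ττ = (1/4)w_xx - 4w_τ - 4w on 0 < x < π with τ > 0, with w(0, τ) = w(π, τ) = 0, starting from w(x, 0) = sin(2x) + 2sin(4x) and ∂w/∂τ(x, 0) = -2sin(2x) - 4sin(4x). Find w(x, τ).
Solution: Substitute w = exp(-2τ)u, i.e. u = exp(2τ)w.
By the product rule, w_τ = exp(-2τ)(u_τ - 2u), w_ττ = exp(-2τ)(u_ττ - 4u_τ + 4u), w_xx = exp(-2τ)u_xx.
Substituting into the PDE and dividing by exp(-2τ): u_ττ - 4u_τ + 4u = (1/4)u_xx - 4(u_τ - 2u) - 4u.
The lower-order terms cancel, leaving the standard wave equation u_ττ = (1/4)u_xx.
Initial data for u: u(x,0) = w(x,0) = sin(2x) + 2sin(4x); u_τ(x,0) = w_τ(x,0) + 2w(x,0) = 0. The boundary conditions carry over: u(0,τ) = u(π,τ) = 0.
Solve for u:
  Using separation of variables u = X(x)T(τ):
  Eigenfunctions: sin(nx), n = 1, 2, 3, ...
  General solution: u(x, τ) = Σ [A_n cos(n τ/2) + B_n sin(n τ/2)] sin(nx)
  From u(x,0) = sin(2x) + 2sin(4x): A_2=1, A_4=2. From u_τ(x,0) = 0: all B_n = 0.
Hence u(x,τ) = sin(2x)cos(τ) + 2sin(4x)cos(2τ).
Transform back: w(x,τ) = exp(-2τ)u(x,τ).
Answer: w(x, τ) = exp(-2τ)sin(2x)cos(τ) + 2exp(-2τ)sin(4x)cos(2τ)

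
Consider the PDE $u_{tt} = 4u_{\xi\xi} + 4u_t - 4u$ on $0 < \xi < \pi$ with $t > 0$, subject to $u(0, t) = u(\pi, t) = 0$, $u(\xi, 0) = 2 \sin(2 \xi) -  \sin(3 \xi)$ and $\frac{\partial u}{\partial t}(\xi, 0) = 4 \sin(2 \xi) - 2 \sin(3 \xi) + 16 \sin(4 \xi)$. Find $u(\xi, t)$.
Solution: Substitute $u = e^{2t}w$.
Then $u_t = e^{2t}(w_t + 2w)$, $u_{tt} = e^{2t}(w_{tt} + 4w_t + 4w)$, $u_{\xi\xi} = e^{2t}w_{\xi\xi}$; substituting and dividing by $e^{2t}$, the lower-order terms cancel: $w_{tt} = 4w_{\xi\xi}$ (standard wave equation).
Data for $w$: $w(\xi,0) = u(\xi,0) = 2 \sin(2 \xi) - \sin(3 \xi)$; $w_t(\xi,0) = u_t(\xi,0) - 2u(\xi,0) = 16 \sin(4 \xi)$. The boundary conditions carry over: $w(0,t) = w(\pi,t) = 0$.
Separating variables: $w = \sum [A_n \cos(\omega_n t) + B_n \sin(\omega_n t)] \sin(n\xi)$, $\omega_n = 2n$. From ICs ($B_n$ = velocity coefficient / $\omega_n$): $A_2=2, A_3=-1, B_4=2$.
So $w(\xi,t) = 2 \sin(8 t) \sin(4 \xi) + 2 \sin(2 \xi) \cos(4 t) - \sin(3 \xi) \cos(6 t)$, and $u(\xi,t) = e^{2t}w(\xi,t)$.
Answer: $u(\xi, t) = 2 e^{2 t} \sin(2 \xi) \cos(4 t) -  e^{2 t} \sin(3 \xi) \cos(6 t) + 2 e^{2 t} \sin(4 \xi) \sin(8 t)$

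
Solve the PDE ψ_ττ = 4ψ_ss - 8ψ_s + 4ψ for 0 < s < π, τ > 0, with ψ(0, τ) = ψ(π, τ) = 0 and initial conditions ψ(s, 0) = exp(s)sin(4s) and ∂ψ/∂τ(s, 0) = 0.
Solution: Substitute ψ = exp(s)u.
Then ψ_s = exp(s)(u_s + u), ψ_ss = exp(s)(u_ss + 2u_s + u), ψ_ττ = exp(s)u_ττ; substituting and dividing by exp(s), the lower-order terms cancel: u_ττ = 4u_ss (standard wave equation).
Data for u: u(s,0) = exp(-s)ψ(s,0) = sin(4s); u_τ(s,0) = exp(-s)ψ_τ(s,0) = 0. The boundary conditions carry over: u(0,τ) = u(π,τ) = 0.
Separating variables: u = Σ [A_n cos(ω_n τ) + B_n sin(ω_n τ)] sin(ns), ω_n = 2n. From ICs: A_4=1.
So u(s,τ) = sin(4s)cos(8τ), and ψ(s,τ) = exp(s)u(s,τ).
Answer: ψ(s, τ) = exp(s)sin(4s)cos(8τ)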